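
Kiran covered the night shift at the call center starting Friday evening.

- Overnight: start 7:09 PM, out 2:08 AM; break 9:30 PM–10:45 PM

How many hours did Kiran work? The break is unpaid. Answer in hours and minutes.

5 h 44 min

Overnight: 7:09 PM → midnight = 4 h 51 min; midnight → 2:08 AM = 2 h 8 min; span 6 h 59 min; less 75 min break → 5 h 44 min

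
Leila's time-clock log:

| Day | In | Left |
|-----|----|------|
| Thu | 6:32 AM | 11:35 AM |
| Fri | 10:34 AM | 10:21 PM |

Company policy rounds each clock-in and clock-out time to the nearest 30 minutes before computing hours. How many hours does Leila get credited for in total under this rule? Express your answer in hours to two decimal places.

Thu: in 6:32 AM→6:30 AM, out 11:35 AM→11:30 AM; 5 h 0 min
Fri: in 10:34 AM→10:30 AM, out 10:21 PM→10:30 PM; 12 h 0 min
Total credited: 17 h 0 min.

17.00 hours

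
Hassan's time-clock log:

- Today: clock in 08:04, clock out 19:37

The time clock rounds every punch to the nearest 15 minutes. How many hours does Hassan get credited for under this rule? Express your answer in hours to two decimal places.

11.50 hours

Today: in 08:04→08:00, out 19:37→19:30; 11 h 30 min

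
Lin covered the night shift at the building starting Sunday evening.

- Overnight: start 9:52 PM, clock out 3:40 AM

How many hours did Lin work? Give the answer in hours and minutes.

5 h 48 min

Overnight: 9:52 PM → midnight = 2 h 8 min; midnight → 3:40 AM = 3 h 40 min; span 5 h 48 min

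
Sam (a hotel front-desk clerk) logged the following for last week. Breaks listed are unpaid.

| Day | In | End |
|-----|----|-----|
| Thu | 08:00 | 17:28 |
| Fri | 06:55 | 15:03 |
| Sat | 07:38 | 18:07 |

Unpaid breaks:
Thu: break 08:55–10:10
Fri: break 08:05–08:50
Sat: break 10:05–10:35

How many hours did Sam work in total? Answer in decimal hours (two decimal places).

25.58 hours

Thu: 08:00–17:28 = 9 h 28 min; less 75 min break → 8 h 13 min
Fri: 06:55–15:03 = 8 h 8 min; less 45 min break → 7 h 23 min
Sat: 07:38–18:07 = 10 h 29 min; less 30 min break → 9 h 59 min
Total: 8 h 13 min + 7 h 23 min + 9 h 59 min = 25 h 35 min.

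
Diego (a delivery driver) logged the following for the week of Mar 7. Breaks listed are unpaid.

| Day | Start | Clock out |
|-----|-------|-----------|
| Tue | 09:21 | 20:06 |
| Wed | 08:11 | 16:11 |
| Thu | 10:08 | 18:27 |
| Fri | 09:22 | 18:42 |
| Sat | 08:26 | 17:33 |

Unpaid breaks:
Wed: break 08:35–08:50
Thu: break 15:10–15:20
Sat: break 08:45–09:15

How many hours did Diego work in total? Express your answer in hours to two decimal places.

44.60 hours

Tue: 09:21–20:06 = 10 h 45 min
Wed: 08:11–16:11 = 8 h 0 min; less 15 min break → 7 h 45 min
Thu: 10:08–18:27 = 8 h 19 min; less 10 min break → 8 h 9 min
Fri: 09:22–18:42 = 9 h 20 min
Sat: 08:26–17:33 = 9 h 7 min; less 30 min break → 8 h 37 min
Total: 10 h 45 min + 7 h 45 min + 8 h 9 min + 9 h 20 min + 8 h 37 min = 44 h 36 min.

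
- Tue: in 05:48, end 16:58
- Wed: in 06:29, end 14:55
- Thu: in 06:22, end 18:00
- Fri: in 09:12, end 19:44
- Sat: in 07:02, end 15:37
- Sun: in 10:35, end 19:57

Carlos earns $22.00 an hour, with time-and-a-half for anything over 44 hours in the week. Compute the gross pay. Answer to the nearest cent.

$1486.65

Tue: 05:48–16:58 = 11 h 10 min
Wed: 06:29–14:55 = 8 h 26 min
Thu: 06:22–18:00 = 11 h 38 min
Fri: 09:12–19:44 = 10 h 32 min
Sat: 07:02–15:37 = 8 h 35 min
Sun: 10:35–19:57 = 9 h 22 min
Total worked: 59 h 43 min = 3583 min.
Regular 44 h 0 min = 2640 min at $22.00/h; overtime 15 h 43 min = 943 min at $33.00/h.
Pay = (2640 × $22.00 + 943 × $33.00) ÷ 60 = $1486.65.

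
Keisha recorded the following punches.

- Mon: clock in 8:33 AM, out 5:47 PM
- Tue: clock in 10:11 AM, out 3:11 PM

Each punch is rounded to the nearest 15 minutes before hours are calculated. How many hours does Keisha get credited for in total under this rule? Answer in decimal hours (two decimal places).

14.25 hours

Mon: in 8:33 AM→8:30 AM, out 5:47 PM→5:45 PM; 9 h 15 min
Tue: in 10:11 AM→10:15 AM, out 3:11 PM→3:15 PM; 5 h 0 min
Total credited: 14 h 15 min.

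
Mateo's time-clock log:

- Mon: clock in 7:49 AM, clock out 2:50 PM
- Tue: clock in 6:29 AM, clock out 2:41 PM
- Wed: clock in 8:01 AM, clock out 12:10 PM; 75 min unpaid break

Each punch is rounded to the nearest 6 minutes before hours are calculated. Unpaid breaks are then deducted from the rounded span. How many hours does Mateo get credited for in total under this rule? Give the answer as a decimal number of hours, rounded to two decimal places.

18.15 hours

Mon: in 7:49 AM→7:48 AM, out 2:50 PM→2:48 PM; 7 h 0 min
Tue: in 6:29 AM→6:30 AM, out 2:41 PM→2:42 PM; 8 h 12 min
Wed: in 8:01 AM→8:00 AM, out 12:10 PM→12:12 PM; 4 h 12 min − 75 min = 2 h 57 min
Total credited: 18 h 9 min.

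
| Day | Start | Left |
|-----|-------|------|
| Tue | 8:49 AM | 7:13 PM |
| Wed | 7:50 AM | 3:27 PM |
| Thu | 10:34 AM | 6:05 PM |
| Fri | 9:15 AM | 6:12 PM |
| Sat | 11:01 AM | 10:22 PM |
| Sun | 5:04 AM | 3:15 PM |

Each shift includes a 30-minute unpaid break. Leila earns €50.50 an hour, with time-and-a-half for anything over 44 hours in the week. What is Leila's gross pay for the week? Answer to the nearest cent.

€2905.01

Tue: 8:49 AM–7:13 PM = 10 h 24 min; less 30 min break → 9 h 54 min
Wed: 7:50 AM–3:27 PM = 7 h 37 min; less 30 min break → 7 h 7 min
Thu: 10:34 AM–6:05 PM = 7 h 31 min; less 30 min break → 7 h 1 min
Fri: 9:15 AM–6:12 PM = 8 h 57 min; less 30 min break → 8 h 27 min
Sat: 11:01 AM–10:22 PM = 11 h 21 min; less 30 min break → 10 h 51 min
Sun: 5:04 AM–3:15 PM = 10 h 11 min; less 30 min break → 9 h 41 min
Total worked: 53 h 1 min = 3181 min.
Regular 44 h 0 min = 2640 min at €50.50/h; overtime 9 h 1 min = 541 min at €75.75/h.
Pay = (2640 × €50.50 + 541 × €75.75) ÷ 60 = €2905.01.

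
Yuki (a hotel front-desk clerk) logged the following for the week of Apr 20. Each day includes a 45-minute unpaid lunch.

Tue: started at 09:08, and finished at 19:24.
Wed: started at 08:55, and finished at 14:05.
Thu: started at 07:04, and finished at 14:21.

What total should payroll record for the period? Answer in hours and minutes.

Tue: 09:08–19:24 = 10 h 16 min; less 45 min break → 9 h 31 min
Wed: 08:55–14:05 = 5 h 10 min; less 45 min break → 4 h 25 min
Thu: 07:04–14:21 = 7 h 17 min; less 45 min break → 6 h 32 min
Total: 9 h 31 min + 4 h 25 min + 6 h 32 min = 20 h 28 min.

20 h 28 min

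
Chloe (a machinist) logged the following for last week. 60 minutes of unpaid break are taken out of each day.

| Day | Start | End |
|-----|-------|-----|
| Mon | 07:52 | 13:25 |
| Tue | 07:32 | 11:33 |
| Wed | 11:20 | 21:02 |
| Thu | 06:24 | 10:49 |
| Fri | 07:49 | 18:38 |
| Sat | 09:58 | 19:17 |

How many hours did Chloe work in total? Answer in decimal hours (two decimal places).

37.82 hours

Mon: 07:52–13:25 = 5 h 33 min; less 60 min break → 4 h 33 min
Tue: 07:32–11:33 = 4 h 1 min; less 60 min break → 3 h 1 min
Wed: 11:20–21:02 = 9 h 42 min; less 60 min break → 8 h 42 min
Thu: 06:24–10:49 = 4 h 25 min; less 60 min break → 3 h 25 min
Fri: 07:49–18:38 = 10 h 49 min; less 60 min break → 9 h 49 min
Sat: 09:58–19:17 = 9 h 19 min; less 60 min break → 8 h 19 min
Total: 4 h 33 min + 3 h 1 min + 8 h 42 min + 3 h 25 min + 9 h 49 min + 8 h 19 min = 37 h 49 min.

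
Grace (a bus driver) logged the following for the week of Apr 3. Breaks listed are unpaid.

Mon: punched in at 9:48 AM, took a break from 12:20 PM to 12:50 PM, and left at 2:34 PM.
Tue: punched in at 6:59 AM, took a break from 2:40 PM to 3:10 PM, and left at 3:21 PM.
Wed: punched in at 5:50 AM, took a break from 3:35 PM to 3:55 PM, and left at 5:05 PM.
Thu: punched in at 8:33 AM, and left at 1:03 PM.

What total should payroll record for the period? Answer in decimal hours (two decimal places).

27.55 hours

Mon: 9:48 AM–2:34 PM = 4 h 46 min; less 30 min break → 4 h 16 min
Tue: 6:59 AM–3:21 PM = 8 h 22 min; less 30 min break → 7 h 52 min
Wed: 5:50 AM–5:05 PM = 11 h 15 min; less 20 min break → 10 h 55 min
Thu: 8:33 AM–1:03 PM = 4 h 30 min
Total: 4 h 16 min + 7 h 52 min + 10 h 55 min + 4 h 30 min = 27 h 33 min.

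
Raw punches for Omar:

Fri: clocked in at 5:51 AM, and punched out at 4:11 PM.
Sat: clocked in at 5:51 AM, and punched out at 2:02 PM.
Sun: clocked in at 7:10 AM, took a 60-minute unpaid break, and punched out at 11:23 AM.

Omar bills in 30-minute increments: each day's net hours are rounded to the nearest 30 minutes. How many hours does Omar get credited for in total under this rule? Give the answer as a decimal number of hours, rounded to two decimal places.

21.50 hours

Fri: 5:51 AM–4:11 PM = 10 h 20 min → rounds to 10 h 30 min
Sat: 5:51 AM–2:02 PM = 8 h 11 min → rounds to 8 h 0 min
Sun: 7:10 AM–11:23 AM = 4 h 13 min − 60 min = 3 h 13 min → rounds to 3 h 0 min
Total credited: 21 h 30 min.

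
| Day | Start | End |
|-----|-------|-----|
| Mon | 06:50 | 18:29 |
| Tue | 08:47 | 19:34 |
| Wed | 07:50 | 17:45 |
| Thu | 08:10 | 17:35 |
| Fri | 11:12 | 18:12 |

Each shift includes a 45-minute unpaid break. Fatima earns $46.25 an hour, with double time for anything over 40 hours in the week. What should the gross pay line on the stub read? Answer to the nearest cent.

$2314.04

Mon: 06:50–18:29 = 11 h 39 min; less 45 min break → 10 h 54 min
Tue: 08:47–19:34 = 10 h 47 min; less 45 min break → 10 h 2 min
Wed: 07:50–17:45 = 9 h 55 min; less 45 min break → 9 h 10 min
Thu: 08:10–17:35 = 9 h 25 min; less 45 min break → 8 h 40 min
Fri: 11:12–18:12 = 7 h 0 min; less 45 min break → 6 h 15 min
Total worked: 45 h 1 min = 2701 min.
Regular 40 h 0 min = 2400 min at $46.25/h; overtime 5 h 1 min = 301 min at $92.50/h.
Pay = (2400 × $46.25 + 301 × $92.50) ÷ 60 = $2314.04.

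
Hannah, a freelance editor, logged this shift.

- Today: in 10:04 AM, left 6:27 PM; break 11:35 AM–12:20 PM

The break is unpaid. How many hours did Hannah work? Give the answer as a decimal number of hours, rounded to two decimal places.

7.63 hours

Today: 10:04 AM–6:27 PM = 8 h 23 min; less 45 min break → 7 h 38 min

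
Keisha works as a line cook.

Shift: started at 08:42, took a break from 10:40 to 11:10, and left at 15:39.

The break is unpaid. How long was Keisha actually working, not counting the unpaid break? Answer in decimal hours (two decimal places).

Shift: 08:42–15:39 = 6 h 57 min; less 30 min break → 6 h 27 min

6.45 hours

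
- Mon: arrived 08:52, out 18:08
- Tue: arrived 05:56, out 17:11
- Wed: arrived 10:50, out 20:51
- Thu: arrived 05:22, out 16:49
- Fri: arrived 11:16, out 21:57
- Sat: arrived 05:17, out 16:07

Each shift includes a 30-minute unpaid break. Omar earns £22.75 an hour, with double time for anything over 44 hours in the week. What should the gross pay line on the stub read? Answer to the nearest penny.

Mon: 08:52–18:08 = 9 h 16 min; less 30 min break → 8 h 46 min
Tue: 05:56–17:11 = 11 h 15 min; less 30 min break → 10 h 45 min
Wed: 10:50–20:51 = 10 h 1 min; less 30 min break → 9 h 31 min
Thu: 05:22–16:49 = 11 h 27 min; less 30 min break → 10 h 57 min
Fri: 11:16–21:57 = 10 h 41 min; less 30 min break → 10 h 11 min
Sat: 05:17–16:07 = 10 h 50 min; less 30 min break → 10 h 20 min
Total worked: 60 h 30 min = 3630 min.
Regular 44 h 0 min = 2640 min at £22.75/h; overtime 16 h 30 min = 990 min at £45.50/h.
Pay = (2640 × £22.75 + 990 × £45.50) ÷ 60 = £1751.75.

£1751.75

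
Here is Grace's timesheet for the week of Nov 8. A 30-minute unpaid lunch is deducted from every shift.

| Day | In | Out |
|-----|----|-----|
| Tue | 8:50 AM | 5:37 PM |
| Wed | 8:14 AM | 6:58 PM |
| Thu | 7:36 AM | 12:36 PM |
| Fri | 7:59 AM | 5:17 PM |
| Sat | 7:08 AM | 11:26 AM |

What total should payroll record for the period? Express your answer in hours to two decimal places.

35.62 hours

Tue: 8:50 AM–5:37 PM = 8 h 47 min; less 30 min break → 8 h 17 min
Wed: 8:14 AM–6:58 PM = 10 h 44 min; less 30 min break → 10 h 14 min
Thu: 7:36 AM–12:36 PM = 5 h 0 min; less 30 min break → 4 h 30 min
Fri: 7:59 AM–5:17 PM = 9 h 18 min; less 30 min break → 8 h 48 min
Sat: 7:08 AM–11:26 AM = 4 h 18 min; less 30 min break → 3 h 48 min
Total: 8 h 17 min + 10 h 14 min + 4 h 30 min + 8 h 48 min + 3 h 48 min = 35 h 37 min.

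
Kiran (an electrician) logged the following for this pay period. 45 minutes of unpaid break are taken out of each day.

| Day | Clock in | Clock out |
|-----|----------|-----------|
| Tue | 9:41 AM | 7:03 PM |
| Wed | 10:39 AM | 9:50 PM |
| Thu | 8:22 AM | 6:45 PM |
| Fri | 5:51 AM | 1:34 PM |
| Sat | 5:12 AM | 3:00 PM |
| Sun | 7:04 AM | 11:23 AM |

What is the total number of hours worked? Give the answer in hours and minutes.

48 h 16 min

Tue: 9:41 AM–7:03 PM = 9 h 22 min; less 45 min break → 8 h 37 min
Wed: 10:39 AM–9:50 PM = 11 h 11 min; less 45 min break → 10 h 26 min
Thu: 8:22 AM–6:45 PM = 10 h 23 min; less 45 min break → 9 h 38 min
Fri: 5:51 AM–1:34 PM = 7 h 43 min; less 45 min break → 6 h 58 min
Sat: 5:12 AM–3:00 PM = 9 h 48 min; less 45 min break → 9 h 3 min
Sun: 7:04 AM–11:23 AM = 4 h 19 min; less 45 min break → 3 h 34 min
Total: 8 h 37 min + 10 h 26 min + 9 h 38 min + 6 h 58 min + 9 h 3 min + 3 h 34 min = 48 h 16 min.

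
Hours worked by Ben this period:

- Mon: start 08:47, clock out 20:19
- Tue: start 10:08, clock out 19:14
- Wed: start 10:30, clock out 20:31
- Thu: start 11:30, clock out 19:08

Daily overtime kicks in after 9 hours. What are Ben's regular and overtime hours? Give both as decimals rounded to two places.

Regular 34.63 hours, overtime 3.65 hours

Mon: 08:47–20:19 = 11 h 32 min
Tue: 10:08–19:14 = 9 h 6 min
Wed: 10:30–20:31 = 10 h 1 min
Thu: 11:30–19:08 = 7 h 38 min
Mon reg 9 h 0 min / OT 2 h 32 min; Tue reg 9 h 0 min / OT 0 h 6 min; Wed reg 9 h 0 min / OT 1 h 1 min; Thu reg 7 h 38 min / OT 0 h 0 min.
Totals: regular 34 h 38 min, overtime 3 h 39 min.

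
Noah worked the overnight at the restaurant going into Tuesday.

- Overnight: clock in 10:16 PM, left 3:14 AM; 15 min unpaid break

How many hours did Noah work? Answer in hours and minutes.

Overnight: 10:16 PM → midnight = 1 h 44 min; midnight → 3:14 AM = 3 h 14 min; span 4 h 58 min; less 15 min break → 4 h 43 min

4 h 43 min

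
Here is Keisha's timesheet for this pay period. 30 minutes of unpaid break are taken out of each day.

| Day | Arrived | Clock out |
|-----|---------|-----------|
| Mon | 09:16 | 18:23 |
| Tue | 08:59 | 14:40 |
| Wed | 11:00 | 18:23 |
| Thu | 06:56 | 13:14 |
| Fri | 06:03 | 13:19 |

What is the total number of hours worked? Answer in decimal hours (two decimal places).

Mon: 09:16–18:23 = 9 h 7 min; less 30 min break → 8 h 37 min
Tue: 08:59–14:40 = 5 h 41 min; less 30 min break → 5 h 11 min
Wed: 11:00–18:23 = 7 h 23 min; less 30 min break → 6 h 53 min
Thu: 06:56–13:14 = 6 h 18 min; less 30 min break → 5 h 48 min
Fri: 06:03–13:19 = 7 h 16 min; less 30 min break → 6 h 46 min
Total: 8 h 37 min + 5 h 11 min + 6 h 53 min + 5 h 48 min + 6 h 46 min = 33 h 15 min.

33.25 hours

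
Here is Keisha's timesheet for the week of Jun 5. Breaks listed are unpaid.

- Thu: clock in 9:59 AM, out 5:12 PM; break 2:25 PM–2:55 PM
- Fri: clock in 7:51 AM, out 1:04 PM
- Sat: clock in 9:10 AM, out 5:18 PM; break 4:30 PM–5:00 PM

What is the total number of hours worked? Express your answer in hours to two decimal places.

Thu: 9:59 AM–5:12 PM = 7 h 13 min; less 30 min break → 6 h 43 min
Fri: 7:51 AM–1:04 PM = 5 h 13 min
Sat: 9:10 AM–5:18 PM = 8 h 8 min; less 30 min break → 7 h 38 min
Total: 6 h 43 min + 5 h 13 min + 7 h 38 min = 19 h 34 min.

19.57 hours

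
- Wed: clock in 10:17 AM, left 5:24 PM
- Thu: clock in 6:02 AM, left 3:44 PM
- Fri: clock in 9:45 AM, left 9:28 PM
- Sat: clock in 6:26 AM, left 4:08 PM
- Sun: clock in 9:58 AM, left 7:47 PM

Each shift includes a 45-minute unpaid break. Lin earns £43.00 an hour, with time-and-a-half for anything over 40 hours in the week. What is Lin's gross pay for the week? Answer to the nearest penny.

Wed: 10:17 AM–5:24 PM = 7 h 7 min; less 45 min break → 6 h 22 min
Thu: 6:02 AM–3:44 PM = 9 h 42 min; less 45 min break → 8 h 57 min
Fri: 9:45 AM–9:28 PM = 11 h 43 min; less 45 min break → 10 h 58 min
Sat: 6:26 AM–4:08 PM = 9 h 42 min; less 45 min break → 8 h 57 min
Sun: 9:58 AM–7:47 PM = 9 h 49 min; less 45 min break → 9 h 4 min
Total worked: 44 h 18 min = 2658 min.
Regular 40 h 0 min = 2400 min at £43.00/h; overtime 4 h 18 min = 258 min at £64.50/h.
Pay = (2400 × £43.00 + 258 × £64.50) ÷ 60 = £1997.35.

£1997.35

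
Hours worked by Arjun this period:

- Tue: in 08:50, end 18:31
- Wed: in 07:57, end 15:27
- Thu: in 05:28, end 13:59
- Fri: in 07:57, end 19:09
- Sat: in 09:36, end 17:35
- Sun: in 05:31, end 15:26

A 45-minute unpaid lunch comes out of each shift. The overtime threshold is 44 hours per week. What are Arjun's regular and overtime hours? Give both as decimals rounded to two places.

Regular 44.00 hours, overtime 6.30 hours

Tue: 08:50–18:31 = 9 h 41 min; less 45 min break → 8 h 56 min
Wed: 07:57–15:27 = 7 h 30 min; less 45 min break → 6 h 45 min
Thu: 05:28–13:59 = 8 h 31 min; less 45 min break → 7 h 46 min
Fri: 07:57–19:09 = 11 h 12 min; less 45 min break → 10 h 27 min
Sat: 09:36–17:35 = 7 h 59 min; less 45 min break → 7 h 14 min
Sun: 05:31–15:26 = 9 h 55 min; less 45 min break → 9 h 10 min
Total worked: 50 h 18 min = 50.30 h.
Threshold 44 h → overtime 6 h 18 min, regular 44 h 0 min.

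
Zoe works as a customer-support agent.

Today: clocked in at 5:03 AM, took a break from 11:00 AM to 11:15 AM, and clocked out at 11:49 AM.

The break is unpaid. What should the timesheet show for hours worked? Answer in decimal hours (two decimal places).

Today: 5:03 AM–11:49 AM = 6 h 46 min; less 15 min break → 6 h 31 min

6.52 hours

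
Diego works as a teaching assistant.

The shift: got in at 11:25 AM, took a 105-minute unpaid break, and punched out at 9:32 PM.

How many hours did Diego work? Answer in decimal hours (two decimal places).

8.37 hours

The shift: 11:25 AM–9:32 PM = 10 h 7 min; less 105 min break → 8 h 22 min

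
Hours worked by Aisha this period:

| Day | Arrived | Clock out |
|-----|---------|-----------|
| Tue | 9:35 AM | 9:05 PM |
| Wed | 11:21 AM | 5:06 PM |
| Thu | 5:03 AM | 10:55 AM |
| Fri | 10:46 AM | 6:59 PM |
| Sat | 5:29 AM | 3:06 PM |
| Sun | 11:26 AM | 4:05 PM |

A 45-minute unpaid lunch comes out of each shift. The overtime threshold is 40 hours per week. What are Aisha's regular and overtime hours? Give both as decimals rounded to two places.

Tue: 9:35 AM–9:05 PM = 11 h 30 min; less 45 min break → 10 h 45 min
Wed: 11:21 AM–5:06 PM = 5 h 45 min; less 45 min break → 5 h 0 min
Thu: 5:03 AM–10:55 AM = 5 h 52 min; less 45 min break → 5 h 7 min
Fri: 10:46 AM–6:59 PM = 8 h 13 min; less 45 min break → 7 h 28 min
Sat: 5:29 AM–3:06 PM = 9 h 37 min; less 45 min break → 8 h 52 min
Sun: 11:26 AM–4:05 PM = 4 h 39 min; less 45 min break → 3 h 54 min
Total worked: 41 h 6 min = 41.10 h.
Threshold 40 h → overtime 1 h 6 min, regular 40 h 0 min.

Regular 40.00 hours, overtime 1.10 hours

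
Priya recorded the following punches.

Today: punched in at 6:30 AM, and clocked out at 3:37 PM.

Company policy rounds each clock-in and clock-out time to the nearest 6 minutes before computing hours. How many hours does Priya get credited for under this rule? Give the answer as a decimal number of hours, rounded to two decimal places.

Today: in 6:30 AM→6:30 AM, out 3:37 PM→3:36 PM; 9 h 6 min

9.10 hours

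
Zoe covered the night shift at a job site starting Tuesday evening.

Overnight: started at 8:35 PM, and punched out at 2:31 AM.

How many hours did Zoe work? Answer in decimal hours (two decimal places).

5.93 hours

Overnight: 8:35 PM → midnight = 3 h 25 min; midnight → 2:31 AM = 2 h 31 min; span 5 h 56 min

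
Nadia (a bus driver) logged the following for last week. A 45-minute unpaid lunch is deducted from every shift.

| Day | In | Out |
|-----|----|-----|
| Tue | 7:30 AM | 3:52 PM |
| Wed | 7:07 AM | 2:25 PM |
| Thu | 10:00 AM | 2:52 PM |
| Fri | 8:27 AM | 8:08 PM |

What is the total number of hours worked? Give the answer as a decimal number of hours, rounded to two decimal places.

29.22 hours

Tue: 7:30 AM–3:52 PM = 8 h 22 min; less 45 min break → 7 h 37 min
Wed: 7:07 AM–2:25 PM = 7 h 18 min; less 45 min break → 6 h 33 min
Thu: 10:00 AM–2:52 PM = 4 h 52 min; less 45 min break → 4 h 7 min
Fri: 8:27 AM–8:08 PM = 11 h 41 min; less 45 min break → 10 h 56 min
Total: 7 h 37 min + 6 h 33 min + 4 h 7 min + 10 h 56 min = 29 h 13 min.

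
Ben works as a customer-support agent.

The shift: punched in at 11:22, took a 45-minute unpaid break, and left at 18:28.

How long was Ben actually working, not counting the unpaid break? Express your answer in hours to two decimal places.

The shift: 11:22–18:28 = 7 h 6 min; less 45 min break → 6 h 21 min

6.35 hours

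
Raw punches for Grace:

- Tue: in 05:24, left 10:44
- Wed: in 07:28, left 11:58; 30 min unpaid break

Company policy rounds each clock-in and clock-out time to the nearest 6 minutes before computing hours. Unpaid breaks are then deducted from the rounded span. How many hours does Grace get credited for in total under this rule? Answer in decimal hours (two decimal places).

Tue: in 05:24→05:24, out 10:44→10:42; 5 h 18 min
Wed: in 07:28→07:30, out 11:58→12:00; 4 h 30 min − 30 min = 4 h 0 min
Total credited: 9 h 18 min.

9.30 hours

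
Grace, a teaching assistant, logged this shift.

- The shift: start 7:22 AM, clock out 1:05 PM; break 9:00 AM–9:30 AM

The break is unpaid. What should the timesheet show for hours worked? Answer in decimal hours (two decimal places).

5.22 hours

The shift: 7:22 AM–1:05 PM = 5 h 43 min; less 30 min break → 5 h 13 min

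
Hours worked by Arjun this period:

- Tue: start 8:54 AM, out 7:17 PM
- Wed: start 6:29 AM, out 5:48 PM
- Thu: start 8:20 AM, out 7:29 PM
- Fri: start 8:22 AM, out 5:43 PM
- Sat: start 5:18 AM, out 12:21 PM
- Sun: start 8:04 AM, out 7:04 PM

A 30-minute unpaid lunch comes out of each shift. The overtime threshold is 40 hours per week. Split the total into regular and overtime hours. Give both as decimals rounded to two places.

Regular 40.00 hours, overtime 17.25 hours

Tue: 8:54 AM–7:17 PM = 10 h 23 min; less 30 min break → 9 h 53 min
Wed: 6:29 AM–5:48 PM = 11 h 19 min; less 30 min break → 10 h 49 min
Thu: 8:20 AM–7:29 PM = 11 h 9 min; less 30 min break → 10 h 39 min
Fri: 8:22 AM–5:43 PM = 9 h 21 min; less 30 min break → 8 h 51 min
Sat: 5:18 AM–12:21 PM = 7 h 3 min; less 30 min break → 6 h 33 min
Sun: 8:04 AM–7:04 PM = 11 h 0 min; less 30 min break → 10 h 30 min
Total worked: 57 h 15 min = 57.25 h.
Threshold 40 h → overtime 17 h 15 min, regular 40 h 0 min.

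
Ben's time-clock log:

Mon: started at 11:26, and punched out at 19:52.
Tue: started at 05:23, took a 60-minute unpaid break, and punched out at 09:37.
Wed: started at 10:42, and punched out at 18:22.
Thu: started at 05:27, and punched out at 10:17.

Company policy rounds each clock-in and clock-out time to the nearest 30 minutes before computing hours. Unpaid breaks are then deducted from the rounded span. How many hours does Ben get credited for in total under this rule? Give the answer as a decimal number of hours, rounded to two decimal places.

Mon: in 11:26→11:30, out 19:52→20:00; 8 h 30 min
Tue: in 05:23→05:30, out 09:37→09:30; 4 h 0 min − 60 min = 3 h 0 min
Wed: in 10:42→10:30, out 18:22→18:30; 8 h 0 min
Thu: in 05:27→05:30, out 10:17→10:30; 5 h 0 min
Total credited: 24 h 30 min.

24.50 hours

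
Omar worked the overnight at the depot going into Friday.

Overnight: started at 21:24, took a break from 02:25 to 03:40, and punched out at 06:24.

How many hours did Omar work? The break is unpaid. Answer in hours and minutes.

Overnight: 21:24 → midnight = 2 h 36 min; midnight → 06:24 = 6 h 24 min; span 9 h 0 min; less 75 min break → 7 h 45 min

7 h 45 min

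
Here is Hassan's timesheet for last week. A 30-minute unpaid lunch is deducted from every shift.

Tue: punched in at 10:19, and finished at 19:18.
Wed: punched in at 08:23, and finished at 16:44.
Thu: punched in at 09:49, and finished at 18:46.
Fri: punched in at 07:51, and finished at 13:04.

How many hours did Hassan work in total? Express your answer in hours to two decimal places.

Tue: 10:19–19:18 = 8 h 59 min; less 30 min break → 8 h 29 min
Wed: 08:23–16:44 = 8 h 21 min; less 30 min break → 7 h 51 min
Thu: 09:49–18:46 = 8 h 57 min; less 30 min break → 8 h 27 min
Fri: 07:51–13:04 = 5 h 13 min; less 30 min break → 4 h 43 min
Total: 8 h 29 min + 7 h 51 min + 8 h 27 min + 4 h 43 min = 29 h 30 min.

29.50 hours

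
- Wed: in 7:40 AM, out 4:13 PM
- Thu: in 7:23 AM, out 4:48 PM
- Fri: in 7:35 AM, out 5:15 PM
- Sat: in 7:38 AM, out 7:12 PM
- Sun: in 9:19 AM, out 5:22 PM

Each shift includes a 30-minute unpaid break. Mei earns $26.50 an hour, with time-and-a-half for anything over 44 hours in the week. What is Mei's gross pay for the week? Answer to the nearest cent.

Wed: 7:40 AM–4:13 PM = 8 h 33 min; less 30 min break → 8 h 3 min
Thu: 7:23 AM–4:48 PM = 9 h 25 min; less 30 min break → 8 h 55 min
Fri: 7:35 AM–5:15 PM = 9 h 40 min; less 30 min break → 9 h 10 min
Sat: 7:38 AM–7:12 PM = 11 h 34 min; less 30 min break → 11 h 4 min
Sun: 9:19 AM–5:22 PM = 8 h 3 min; less 30 min break → 7 h 33 min
Total worked: 44 h 45 min = 2685 min.
Regular 44 h 0 min = 2640 min at $26.50/h; overtime 0 h 45 min = 45 min at $39.75/h.
Pay = (2640 × $26.50 + 45 × $39.75) ÷ 60 = $1195.81.

$1195.81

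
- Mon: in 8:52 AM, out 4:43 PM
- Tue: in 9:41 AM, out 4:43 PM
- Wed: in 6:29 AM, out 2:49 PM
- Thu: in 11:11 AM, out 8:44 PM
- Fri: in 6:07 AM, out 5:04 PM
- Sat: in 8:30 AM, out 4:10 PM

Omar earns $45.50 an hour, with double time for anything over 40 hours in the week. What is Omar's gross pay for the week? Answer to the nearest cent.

Mon: 8:52 AM–4:43 PM = 7 h 51 min
Tue: 9:41 AM–4:43 PM = 7 h 2 min
Wed: 6:29 AM–2:49 PM = 8 h 20 min
Thu: 11:11 AM–8:44 PM = 9 h 33 min
Fri: 6:07 AM–5:04 PM = 10 h 57 min
Sat: 8:30 AM–4:10 PM = 7 h 40 min
Total worked: 51 h 23 min = 3083 min.
Regular 40 h 0 min = 2400 min at $45.50/h; overtime 11 h 23 min = 683 min at $91.00/h.
Pay = (2400 × $45.50 + 683 × $91.00) ÷ 60 = $2855.88.

$2855.88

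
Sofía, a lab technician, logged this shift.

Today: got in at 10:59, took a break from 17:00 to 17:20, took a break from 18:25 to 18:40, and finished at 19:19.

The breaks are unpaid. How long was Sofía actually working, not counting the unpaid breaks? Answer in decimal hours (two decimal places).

Today: 10:59–19:19 = 8 h 20 min; less 35 min break → 7 h 45 min

7.75 hours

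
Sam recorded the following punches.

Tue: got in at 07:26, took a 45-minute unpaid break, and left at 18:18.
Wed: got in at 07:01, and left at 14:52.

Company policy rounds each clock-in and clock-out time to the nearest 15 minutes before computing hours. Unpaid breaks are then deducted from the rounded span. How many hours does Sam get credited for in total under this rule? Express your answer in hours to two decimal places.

Tue: in 07:26→07:30, out 18:18→18:15; 10 h 45 min − 45 min = 10 h 0 min
Wed: in 07:01→07:00, out 14:52→14:45; 7 h 45 min
Total credited: 17 h 45 min.

17.75 hours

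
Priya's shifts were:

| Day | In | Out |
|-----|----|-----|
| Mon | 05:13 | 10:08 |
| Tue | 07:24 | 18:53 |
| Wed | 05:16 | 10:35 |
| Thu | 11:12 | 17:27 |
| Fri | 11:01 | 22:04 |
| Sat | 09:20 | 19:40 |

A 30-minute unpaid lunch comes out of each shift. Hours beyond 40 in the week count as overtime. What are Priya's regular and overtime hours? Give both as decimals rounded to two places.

Regular 40.00 hours, overtime 6.35 hours

Mon: 05:13–10:08 = 4 h 55 min; less 30 min break → 4 h 25 min
Tue: 07:24–18:53 = 11 h 29 min; less 30 min break → 10 h 59 min
Wed: 05:16–10:35 = 5 h 19 min; less 30 min break → 4 h 49 min
Thu: 11:12–17:27 = 6 h 15 min; less 30 min break → 5 h 45 min
Fri: 11:01–22:04 = 11 h 3 min; less 30 min break → 10 h 33 min
Sat: 09:20–19:40 = 10 h 20 min; less 30 min break → 9 h 50 min
Total worked: 46 h 21 min = 46.35 h.
Threshold 40 h → overtime 6 h 21 min, regular 40 h 0 min.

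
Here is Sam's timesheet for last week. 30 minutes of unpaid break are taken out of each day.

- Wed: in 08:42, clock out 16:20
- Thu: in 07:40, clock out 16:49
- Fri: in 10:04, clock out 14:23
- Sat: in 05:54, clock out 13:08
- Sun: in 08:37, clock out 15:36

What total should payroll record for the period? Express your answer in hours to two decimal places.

Wed: 08:42–16:20 = 7 h 38 min; less 30 min break → 7 h 8 min
Thu: 07:40–16:49 = 9 h 9 min; less 30 min break → 8 h 39 min
Fri: 10:04–14:23 = 4 h 19 min; less 30 min break → 3 h 49 min
Sat: 05:54–13:08 = 7 h 14 min; less 30 min break → 6 h 44 min
Sun: 08:37–15:36 = 6 h 59 min; less 30 min break → 6 h 29 min
Total: 7 h 8 min + 8 h 39 min + 3 h 49 min + 6 h 44 min + 6 h 29 min = 32 h 49 min.

32.82 hours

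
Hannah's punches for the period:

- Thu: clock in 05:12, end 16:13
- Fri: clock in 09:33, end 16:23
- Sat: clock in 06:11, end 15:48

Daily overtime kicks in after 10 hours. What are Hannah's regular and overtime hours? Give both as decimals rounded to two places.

Thu: 05:12–16:13 = 11 h 1 min
Fri: 09:33–16:23 = 6 h 50 min
Sat: 06:11–15:48 = 9 h 37 min
Thu reg 10 h 0 min / OT 1 h 1 min; Fri reg 6 h 50 min / OT 0 h 0 min; Sat reg 9 h 37 min / OT 0 h 0 min.
Totals: regular 26 h 27 min, overtime 1 h 1 min.

Regular 26.45 hours, overtime 1.02 hours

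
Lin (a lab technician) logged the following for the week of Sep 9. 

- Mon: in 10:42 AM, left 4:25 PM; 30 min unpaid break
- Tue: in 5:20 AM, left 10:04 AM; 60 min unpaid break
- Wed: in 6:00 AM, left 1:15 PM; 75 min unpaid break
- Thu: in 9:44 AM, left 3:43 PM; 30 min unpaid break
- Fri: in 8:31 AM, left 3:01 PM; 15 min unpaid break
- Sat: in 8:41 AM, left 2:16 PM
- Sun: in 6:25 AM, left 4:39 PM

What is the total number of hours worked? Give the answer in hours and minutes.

Mon: 10:42 AM–4:25 PM = 5 h 43 min; less 30 min break → 5 h 13 min
Tue: 5:20 AM–10:04 AM = 4 h 44 min; less 60 min break → 3 h 44 min
Wed: 6:00 AM–1:15 PM = 7 h 15 min; less 75 min break → 6 h 0 min
Thu: 9:44 AM–3:43 PM = 5 h 59 min; less 30 min break → 5 h 29 min
Fri: 8:31 AM–3:01 PM = 6 h 30 min; less 15 min break → 6 h 15 min
Sat: 8:41 AM–2:16 PM = 5 h 35 min
Sun: 6:25 AM–4:39 PM = 10 h 14 min
Total: 5 h 13 min + 3 h 44 min + 6 h 0 min + 5 h 29 min + 6 h 15 min + 5 h 35 min + 10 h 14 min = 42 h 30 min.

42 h 30 min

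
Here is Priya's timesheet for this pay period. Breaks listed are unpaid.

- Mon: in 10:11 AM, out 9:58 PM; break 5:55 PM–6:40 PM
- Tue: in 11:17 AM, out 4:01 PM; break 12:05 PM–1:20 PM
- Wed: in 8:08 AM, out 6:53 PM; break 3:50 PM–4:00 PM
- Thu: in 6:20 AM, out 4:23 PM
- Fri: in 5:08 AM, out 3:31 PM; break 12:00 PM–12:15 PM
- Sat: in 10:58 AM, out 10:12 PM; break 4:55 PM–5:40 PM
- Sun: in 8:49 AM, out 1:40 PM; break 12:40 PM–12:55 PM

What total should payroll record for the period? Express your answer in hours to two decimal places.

60.37 hours

Mon: 10:11 AM–9:58 PM = 11 h 47 min; less 45 min break → 11 h 2 min
Tue: 11:17 AM–4:01 PM = 4 h 44 min; less 75 min break → 3 h 29 min
Wed: 8:08 AM–6:53 PM = 10 h 45 min; less 10 min break → 10 h 35 min
Thu: 6:20 AM–4:23 PM = 10 h 3 min
Fri: 5:08 AM–3:31 PM = 10 h 23 min; less 15 min break → 10 h 8 min
Sat: 10:58 AM–10:12 PM = 11 h 14 min; less 45 min break → 10 h 29 min
Sun: 8:49 AM–1:40 PM = 4 h 51 min; less 15 min break → 4 h 36 min
Total: 11 h 2 min + 3 h 29 min + 10 h 35 min + 10 h 3 min + 10 h 8 min + 10 h 29 min + 4 h 36 min = 60 h 22 min.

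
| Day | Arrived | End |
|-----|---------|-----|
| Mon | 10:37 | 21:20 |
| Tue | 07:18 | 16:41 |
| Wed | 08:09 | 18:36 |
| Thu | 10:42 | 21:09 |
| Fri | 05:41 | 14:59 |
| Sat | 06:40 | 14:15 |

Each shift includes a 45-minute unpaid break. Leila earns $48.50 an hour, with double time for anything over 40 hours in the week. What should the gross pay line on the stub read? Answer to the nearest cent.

$3238.18

Mon: 10:37–21:20 = 10 h 43 min; less 45 min break → 9 h 58 min
Tue: 07:18–16:41 = 9 h 23 min; less 45 min break → 8 h 38 min
Wed: 08:09–18:36 = 10 h 27 min; less 45 min break → 9 h 42 min
Thu: 10:42–21:09 = 10 h 27 min; less 45 min break → 9 h 42 min
Fri: 05:41–14:59 = 9 h 18 min; less 45 min break → 8 h 33 min
Sat: 06:40–14:15 = 7 h 35 min; less 45 min break → 6 h 50 min
Total worked: 53 h 23 min = 3203 min.
Regular 40 h 0 min = 2400 min at $48.50/h; overtime 13 h 23 min = 803 min at $97.00/h.
Pay = (2400 × $48.50 + 803 × $97.00) ÷ 60 = $3238.18.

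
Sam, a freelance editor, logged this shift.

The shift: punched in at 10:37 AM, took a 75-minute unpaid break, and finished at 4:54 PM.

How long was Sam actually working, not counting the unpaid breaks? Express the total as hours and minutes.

5 h 2 min

The shift: 10:37 AM–4:54 PM = 6 h 17 min; less 75 min break → 5 h 2 min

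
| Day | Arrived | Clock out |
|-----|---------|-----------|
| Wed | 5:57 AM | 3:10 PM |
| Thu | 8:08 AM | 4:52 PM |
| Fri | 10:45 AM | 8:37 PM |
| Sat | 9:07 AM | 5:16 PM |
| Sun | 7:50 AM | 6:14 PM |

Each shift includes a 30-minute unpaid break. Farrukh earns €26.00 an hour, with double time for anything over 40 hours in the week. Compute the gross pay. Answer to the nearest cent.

Wed: 5:57 AM–3:10 PM = 9 h 13 min; less 30 min break → 8 h 43 min
Thu: 8:08 AM–4:52 PM = 8 h 44 min; less 30 min break → 8 h 14 min
Fri: 10:45 AM–8:37 PM = 9 h 52 min; less 30 min break → 9 h 22 min
Sat: 9:07 AM–5:16 PM = 8 h 9 min; less 30 min break → 7 h 39 min
Sun: 7:50 AM–6:14 PM = 10 h 24 min; less 30 min break → 9 h 54 min
Total worked: 43 h 52 min = 2632 min.
Regular 40 h 0 min = 2400 min at €26.00/h; overtime 3 h 52 min = 232 min at €52.00/h.
Pay = (2400 × €26.00 + 232 × €52.00) ÷ 60 = €1241.07.

€1241.07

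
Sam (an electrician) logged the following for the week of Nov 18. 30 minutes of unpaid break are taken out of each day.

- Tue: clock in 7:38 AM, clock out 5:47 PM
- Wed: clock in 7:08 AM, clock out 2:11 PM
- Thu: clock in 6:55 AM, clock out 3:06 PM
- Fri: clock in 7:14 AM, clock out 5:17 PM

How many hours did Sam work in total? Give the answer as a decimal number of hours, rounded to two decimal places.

Tue: 7:38 AM–5:47 PM = 10 h 9 min; less 30 min break → 9 h 39 min
Wed: 7:08 AM–2:11 PM = 7 h 3 min; less 30 min break → 6 h 33 min
Thu: 6:55 AM–3:06 PM = 8 h 11 min; less 30 min break → 7 h 41 min
Fri: 7:14 AM–5:17 PM = 10 h 3 min; less 30 min break → 9 h 33 min
Total: 9 h 39 min + 6 h 33 min + 7 h 41 min + 9 h 33 min = 33 h 26 min.

33.43 hours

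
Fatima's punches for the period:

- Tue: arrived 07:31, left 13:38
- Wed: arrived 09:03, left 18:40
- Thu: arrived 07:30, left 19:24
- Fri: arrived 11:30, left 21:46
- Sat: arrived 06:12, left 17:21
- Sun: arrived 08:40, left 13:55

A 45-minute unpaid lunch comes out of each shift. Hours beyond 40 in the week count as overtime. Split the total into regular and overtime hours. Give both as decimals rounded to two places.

Tue: 07:31–13:38 = 6 h 7 min; less 45 min break → 5 h 22 min
Wed: 09:03–18:40 = 9 h 37 min; less 45 min break → 8 h 52 min
Thu: 07:30–19:24 = 11 h 54 min; less 45 min break → 11 h 9 min
Fri: 11:30–21:46 = 10 h 16 min; less 45 min break → 9 h 31 min
Sat: 06:12–17:21 = 11 h 9 min; less 45 min break → 10 h 24 min
Sun: 08:40–13:55 = 5 h 15 min; less 45 min break → 4 h 30 min
Total worked: 49 h 48 min = 49.80 h.
Threshold 40 h → overtime 9 h 48 min, regular 40 h 0 min.

Regular 40.00 hours, overtime 9.80 hours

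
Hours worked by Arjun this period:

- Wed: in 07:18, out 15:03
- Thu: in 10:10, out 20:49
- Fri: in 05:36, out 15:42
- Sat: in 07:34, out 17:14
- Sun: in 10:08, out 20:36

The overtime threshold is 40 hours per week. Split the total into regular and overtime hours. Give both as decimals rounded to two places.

Regular 40.00 hours, overtime 8.63 hours

Wed: 07:18–15:03 = 7 h 45 min
Thu: 10:10–20:49 = 10 h 39 min
Fri: 05:36–15:42 = 10 h 6 min
Sat: 07:34–17:14 = 9 h 40 min
Sun: 10:08–20:36 = 10 h 28 min
Total worked: 48 h 38 min = 48.63 h.
Threshold 40 h → overtime 8 h 38 min, regular 40 h 0 min.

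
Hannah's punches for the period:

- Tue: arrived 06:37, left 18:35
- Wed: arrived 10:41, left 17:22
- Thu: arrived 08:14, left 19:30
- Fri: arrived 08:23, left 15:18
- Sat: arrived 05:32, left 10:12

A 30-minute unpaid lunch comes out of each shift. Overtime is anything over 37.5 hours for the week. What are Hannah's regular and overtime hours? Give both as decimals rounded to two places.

Regular 37.50 hours, overtime 1.50 hours

Tue: 06:37–18:35 = 11 h 58 min; less 30 min break → 11 h 28 min
Wed: 10:41–17:22 = 6 h 41 min; less 30 min break → 6 h 11 min
Thu: 08:14–19:30 = 11 h 16 min; less 30 min break → 10 h 46 min
Fri: 08:23–15:18 = 6 h 55 min; less 30 min break → 6 h 25 min
Sat: 05:32–10:12 = 4 h 40 min; less 30 min break → 4 h 10 min
Total worked: 39 h 0 min = 39.00 h.
Threshold 37.5 h → overtime 1 h 30 min, regular 37 h 30 min.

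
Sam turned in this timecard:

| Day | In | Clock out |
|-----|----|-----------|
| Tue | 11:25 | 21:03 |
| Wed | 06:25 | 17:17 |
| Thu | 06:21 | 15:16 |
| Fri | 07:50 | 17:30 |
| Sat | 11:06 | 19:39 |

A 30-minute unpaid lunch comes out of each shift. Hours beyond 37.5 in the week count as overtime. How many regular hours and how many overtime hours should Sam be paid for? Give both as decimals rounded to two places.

Tue: 11:25–21:03 = 9 h 38 min; less 30 min break → 9 h 8 min
Wed: 06:25–17:17 = 10 h 52 min; less 30 min break → 10 h 22 min
Thu: 06:21–15:16 = 8 h 55 min; less 30 min break → 8 h 25 min
Fri: 07:50–17:30 = 9 h 40 min; less 30 min break → 9 h 10 min
Sat: 11:06–19:39 = 8 h 33 min; less 30 min break → 8 h 3 min
Total worked: 45 h 8 min = 45.13 h.
Threshold 37.5 h → overtime 7 h 38 min, regular 37 h 30 min.

Regular 37.50 hours, overtime 7.63 hours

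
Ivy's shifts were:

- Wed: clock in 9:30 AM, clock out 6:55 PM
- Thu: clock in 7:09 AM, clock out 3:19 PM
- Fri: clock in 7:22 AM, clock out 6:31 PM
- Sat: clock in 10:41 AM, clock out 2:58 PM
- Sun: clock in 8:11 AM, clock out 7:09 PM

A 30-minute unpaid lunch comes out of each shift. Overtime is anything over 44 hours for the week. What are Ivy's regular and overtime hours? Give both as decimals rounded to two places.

Wed: 9:30 AM–6:55 PM = 9 h 25 min; less 30 min break → 8 h 55 min
Thu: 7:09 AM–3:19 PM = 8 h 10 min; less 30 min break → 7 h 40 min
Fri: 7:22 AM–6:31 PM = 11 h 9 min; less 30 min break → 10 h 39 min
Sat: 10:41 AM–2:58 PM = 4 h 17 min; less 30 min break → 3 h 47 min
Sun: 8:11 AM–7:09 PM = 10 h 58 min; less 30 min break → 10 h 28 min
Total worked: 41 h 29 min = 41.48 h.
Threshold 44 h → overtime 0 h 0 min, regular 41 h 29 min.

Regular 41.48 hours, overtime 0.00 hours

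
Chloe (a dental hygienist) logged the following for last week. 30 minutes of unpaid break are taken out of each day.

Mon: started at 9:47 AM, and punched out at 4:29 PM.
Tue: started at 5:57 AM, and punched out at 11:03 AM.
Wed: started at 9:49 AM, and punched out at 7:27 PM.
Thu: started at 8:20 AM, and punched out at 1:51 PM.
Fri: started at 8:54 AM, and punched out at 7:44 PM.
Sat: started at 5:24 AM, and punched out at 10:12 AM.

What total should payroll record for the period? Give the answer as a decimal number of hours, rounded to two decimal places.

39.58 hours

Mon: 9:47 AM–4:29 PM = 6 h 42 min; less 30 min break → 6 h 12 min
Tue: 5:57 AM–11:03 AM = 5 h 6 min; less 30 min break → 4 h 36 min
Wed: 9:49 AM–7:27 PM = 9 h 38 min; less 30 min break → 9 h 8 min
Thu: 8:20 AM–1:51 PM = 5 h 31 min; less 30 min break → 5 h 1 min
Fri: 8:54 AM–7:44 PM = 10 h 50 min; less 30 min break → 10 h 20 min
Sat: 5:24 AM–10:12 AM = 4 h 48 min; less 30 min break → 4 h 18 min
Total: 6 h 12 min + 4 h 36 min + 9 h 8 min + 5 h 1 min + 10 h 20 min + 4 h 18 min = 39 h 35 min.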